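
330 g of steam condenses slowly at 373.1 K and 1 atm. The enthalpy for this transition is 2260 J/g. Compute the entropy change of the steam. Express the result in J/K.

ΔS = -2000 J/K

Heat released by the substance: Q = −mL = −330 × 2260 = −745800 J.
At constant T, ΔS = Q_rev/T = −745800 / 373.1 = -2000 J/K.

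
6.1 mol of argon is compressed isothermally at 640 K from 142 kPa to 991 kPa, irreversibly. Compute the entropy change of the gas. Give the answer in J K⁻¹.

ΔS_gas = -98.5 J/K

Entropy is a state function, so ΔS_gas depends only on the end states.
For an isothermal ideal gas ΔS_gas = nR ln(P₁/P₂) = 6.1 × 8.314 × ln(142/991) = -98.5 J/K.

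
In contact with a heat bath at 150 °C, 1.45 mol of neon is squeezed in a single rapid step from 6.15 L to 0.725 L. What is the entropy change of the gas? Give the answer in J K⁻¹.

ΔS_gas = -25.8 J/K

Entropy is a state function, so ΔS_gas depends only on the end states.
For an isothermal ideal gas ΔS_gas = nR ln(V₂/V₁) = 1.45 × 8.314 × ln(0.725/6.15) = -25.8 J/K.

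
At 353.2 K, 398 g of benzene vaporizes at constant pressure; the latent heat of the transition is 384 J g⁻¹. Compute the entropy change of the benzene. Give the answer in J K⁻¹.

Heat absorbed by the substance: Q = mL = 398 × 384 = 152832 J.
At constant T, ΔS = Q_rev/T = 152832 / 353.2 = 433 J/K.

ΔS = 433 J/K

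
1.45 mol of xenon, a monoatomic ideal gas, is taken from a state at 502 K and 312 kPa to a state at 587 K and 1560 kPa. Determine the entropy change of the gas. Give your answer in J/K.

ΔS = -14.7 J/K

ΔS = nC_p ln(T₂/T₁) − nR ln(P₂/P₁), with C_p = 5R/2 = 20.79 J mol⁻¹ K⁻¹ for a monoatomic ideal gas.
ΔS = 1.45 × [20.79 × ln(587/502) − 8.314 × ln(1560/312)] = -14.7 J/K.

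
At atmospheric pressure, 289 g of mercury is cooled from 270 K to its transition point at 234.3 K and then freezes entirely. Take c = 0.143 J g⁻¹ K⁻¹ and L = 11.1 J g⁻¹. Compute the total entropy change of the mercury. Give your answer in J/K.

Cooling step: ΔS₁ = m c ln(T_tr/T_i) = 289 × 0.143 × ln(234.3/270) = -5.861 J/K.
Phase change: ΔS₂ = −mL/T_tr = −289 × 11.1 / 234.3 = -13.69 J/K.
ΔS_total = (-5.861) + (-13.69) = -19.6 J/K.

ΔS = -19.6 J/K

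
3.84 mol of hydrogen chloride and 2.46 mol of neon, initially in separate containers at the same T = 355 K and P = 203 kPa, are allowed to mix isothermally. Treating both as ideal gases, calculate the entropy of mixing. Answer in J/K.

Mole fractions: x_A = 3.84/6.3 = 0.61, x_B = 0.39.
ΔS_mix = −R(n_A ln x_A + n_B ln x_B) = −8.314 × (3.84 ln 0.61 + 2.46 ln 0.39) = 35 J/K.

ΔS_mix = 35 J/K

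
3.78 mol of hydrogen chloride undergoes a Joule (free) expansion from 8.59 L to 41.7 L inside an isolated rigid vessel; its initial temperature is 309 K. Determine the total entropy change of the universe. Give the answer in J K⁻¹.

For an ideal gas in free expansion Q = 0 and W = 0, so T is unchanged.
Entropy is a state function; using a reversible isothermal path, ΔS_gas = nR ln(V₂/V₁) = 3.78 × 8.314 × ln(41.7/8.59) = 49.7 J/K.
The insulated surroundings exchange no heat, so ΔS_surr = 0 and ΔS_universe = ΔS_gas.

ΔS_universe = 49.7 J/K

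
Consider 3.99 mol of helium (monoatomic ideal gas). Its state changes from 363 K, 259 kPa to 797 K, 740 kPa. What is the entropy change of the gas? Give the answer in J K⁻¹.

ΔS = 30.4 J/K

ΔS = nC_p ln(T₂/T₁) − nR ln(P₂/P₁), with C_p = 5R/2 = 20.79 J mol⁻¹ K⁻¹ for a monoatomic ideal gas.
ΔS = 3.99 × [20.79 × ln(797/363) − 8.314 × ln(740/259)] = 30.4 J/K.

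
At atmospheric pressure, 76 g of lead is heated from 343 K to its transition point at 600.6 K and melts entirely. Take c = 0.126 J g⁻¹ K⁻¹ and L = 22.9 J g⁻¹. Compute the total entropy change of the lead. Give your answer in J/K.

ΔS = 8.26 J/K

Warming step: ΔS₁ = m c ln(T_tr/T_i) = 76 × 0.126 × ln(600.6/343) = 5.364 J/K.
Phase change: ΔS₂ = +mL/T_tr = 76 × 22.9 / 600.6 = 2.898 J/K.
ΔS_total = (5.364) + (2.898) = 8.26 J/K.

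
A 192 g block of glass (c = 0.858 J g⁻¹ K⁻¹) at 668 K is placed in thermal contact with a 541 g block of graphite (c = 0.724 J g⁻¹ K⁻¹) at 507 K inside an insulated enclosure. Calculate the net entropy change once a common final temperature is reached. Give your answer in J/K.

ΔS_total = 4.57 J/K

Energy balance: T_f = (m₁c₁T₁ + m₂c₂T₂)/(m₁c₁ + m₂c₂) = 554.67 K.
ΔS₁ = m₁c₁ ln(T_f/T₁) = 164.736 × ln(554.67/668) = -30.63 J/K.
ΔS₂ = m₂c₂ ln(T_f/T₂) = 391.684 × ln(554.67/507) = 35.2 J/K.
ΔS_total = -30.63 + 35.2 = 4.57 J/K.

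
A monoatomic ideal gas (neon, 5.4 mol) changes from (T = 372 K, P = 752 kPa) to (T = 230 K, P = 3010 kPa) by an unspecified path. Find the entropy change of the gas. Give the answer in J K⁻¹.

ΔS = nC_p ln(T₂/T₁) − nR ln(P₂/P₁), with C_p = 5R/2 = 20.79 J mol⁻¹ K⁻¹ for a monoatomic ideal gas.
ΔS = 5.4 × [20.79 × ln(230/372) − 8.314 × ln(3010/752)] = -116 J/K.

ΔS = -116 J/K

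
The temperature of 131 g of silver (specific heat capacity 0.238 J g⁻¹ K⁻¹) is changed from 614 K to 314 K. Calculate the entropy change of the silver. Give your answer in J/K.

ΔS = ∫dQ_rev/T = m c ln(T₂/T₁) = 131 × 0.238 × ln(314/614) = -20.9 J/K.

ΔS = -20.9 J/K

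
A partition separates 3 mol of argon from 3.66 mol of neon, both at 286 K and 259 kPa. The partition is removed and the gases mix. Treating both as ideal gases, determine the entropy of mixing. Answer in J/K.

ΔS_mix = 38.1 J/K

Mole fractions: x_A = 3/6.66 = 0.45, x_B = 0.55.
ΔS_mix = −R(n_A ln x_A + n_B ln x_B) = −8.314 × (3 ln 0.45 + 3.66 ln 0.55) = 38.1 J/K.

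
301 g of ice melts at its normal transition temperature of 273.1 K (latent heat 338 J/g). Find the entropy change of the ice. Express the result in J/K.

Heat absorbed by the substance: Q = mL = 301 × 338 = 101738 J.
At constant T, ΔS = Q_rev/T = 101738 / 273.1 = 373 J/K.

ΔS = 373 J/K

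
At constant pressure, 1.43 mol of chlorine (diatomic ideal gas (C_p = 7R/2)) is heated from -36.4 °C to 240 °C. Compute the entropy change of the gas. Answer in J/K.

In kelvin: T₁ = 236.75 K, T₂ = 513.15 K. At constant pressure, ΔS = nC_p ln(T₂/T₁) with C_p = 7R/2 = 29.1 J mol⁻¹ K⁻¹.
ΔS = 1.43 × 29.1 × ln(513.15/236.75) = 32.2 J/K.

ΔS = 32.2 J/K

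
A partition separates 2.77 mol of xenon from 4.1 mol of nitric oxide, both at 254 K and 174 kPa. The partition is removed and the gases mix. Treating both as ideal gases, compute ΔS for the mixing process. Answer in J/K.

ΔS_mix = 38.5 J/K

Mole fractions: x_A = 2.77/6.87 = 0.403, x_B = 0.597.
ΔS_mix = −R(n_A ln x_A + n_B ln x_B) = −8.314 × (2.77 ln 0.403 + 4.1 ln 0.597) = 38.5 J/K.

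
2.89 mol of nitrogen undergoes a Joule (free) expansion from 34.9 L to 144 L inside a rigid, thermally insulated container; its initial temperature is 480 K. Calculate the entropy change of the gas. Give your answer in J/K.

For an ideal gas in free expansion Q = 0 and W = 0, so T is unchanged.
Entropy is a state function; using a reversible isothermal path, ΔS_gas = nR ln(V₂/V₁) = 2.89 × 8.314 × ln(144/34.9) = 34.1 J/K.

ΔS_gas = 34.1 J/K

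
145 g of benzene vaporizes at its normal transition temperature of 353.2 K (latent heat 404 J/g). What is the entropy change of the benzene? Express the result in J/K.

ΔS = 166 J/K

Heat absorbed by the substance: Q = mL = 145 × 404 = 58580 J.
At constant T, ΔS = Q_rev/T = 58580 / 353.2 = 166 J/K.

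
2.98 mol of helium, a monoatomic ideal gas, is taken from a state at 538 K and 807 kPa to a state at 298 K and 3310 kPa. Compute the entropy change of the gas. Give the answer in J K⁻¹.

ΔS = -71.6 J/K

ΔS = nC_p ln(T₂/T₁) − nR ln(P₂/P₁), with C_p = 5R/2 = 20.79 J mol⁻¹ K⁻¹ for a monoatomic ideal gas.
ΔS = 2.98 × [20.79 × ln(298/538) − 8.314 × ln(3310/807)] = -71.6 J/K.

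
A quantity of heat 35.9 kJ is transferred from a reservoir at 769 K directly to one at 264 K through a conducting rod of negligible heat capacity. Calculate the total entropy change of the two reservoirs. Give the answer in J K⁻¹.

ΔS_hot = −Q/T_H = −35900/769 = -46.68 J/K and ΔS_cold = +Q/T_C = 35900/264 = 136 J/K.
ΔS_total = -46.68 + 136 = 89.3 J/K, positive as the second law requires.

ΔS_total = 89.3 J/K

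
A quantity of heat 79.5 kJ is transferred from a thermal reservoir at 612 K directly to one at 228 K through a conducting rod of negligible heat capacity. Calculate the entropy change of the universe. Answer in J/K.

ΔS_hot = −Q/T_H = −79500/612 = -129.9 J/K and ΔS_cold = +Q/T_C = 79500/228 = 348.7 J/K.
ΔS_total = -129.9 + 348.7 = 219 J/K, positive as the second law requires.

ΔS_total = 219 J/K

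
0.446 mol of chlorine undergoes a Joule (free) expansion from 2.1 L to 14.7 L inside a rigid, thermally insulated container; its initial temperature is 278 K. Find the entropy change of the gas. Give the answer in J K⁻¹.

No heat is exchanged and no work is done, so the ideal-gas temperature stays constant.
Entropy is a state function; using a reversible isothermal path, ΔS_gas = nR ln(V₂/V₁) = 0.446 × 8.314 × ln(14.7/2.1) = 7.22 J/K.

ΔS_gas = 7.22 J/K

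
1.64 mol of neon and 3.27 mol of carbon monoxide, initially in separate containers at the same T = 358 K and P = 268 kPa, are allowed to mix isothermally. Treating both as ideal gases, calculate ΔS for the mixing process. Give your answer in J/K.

ΔS_mix = 26 J/K

Mole fractions: x_A = 1.64/4.91 = 0.334, x_B = 0.666.
ΔS_mix = −R(n_A ln x_A + n_B ln x_B) = −8.314 × (1.64 ln 0.334 + 3.27 ln 0.666) = 26 J/K.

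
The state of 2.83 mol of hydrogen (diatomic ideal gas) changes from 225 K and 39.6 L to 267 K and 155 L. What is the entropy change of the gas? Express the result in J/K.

Entropy is a state function: ΔS = nC_V ln(T₂/T₁) + nR ln(V₂/V₁), with C_V = 5R/2 = 20.79 J mol⁻¹ K⁻¹ for a diatomic ideal gas.
ΔS = 2.83 × [20.79 × ln(267/225) + 8.314 × ln(155/39.6)] = 42.2 J/K.

ΔS = 42.2 J/K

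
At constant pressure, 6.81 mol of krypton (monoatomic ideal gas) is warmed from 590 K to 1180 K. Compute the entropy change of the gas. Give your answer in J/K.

ΔS = 98.1 J/K

At constant pressure, ΔS = nC_p ln(T₂/T₁) with C_p = 5R/2 = 20.79 J mol⁻¹ K⁻¹.
ΔS = 6.81 × 20.79 × ln(1180/590) = 98.1 J/K.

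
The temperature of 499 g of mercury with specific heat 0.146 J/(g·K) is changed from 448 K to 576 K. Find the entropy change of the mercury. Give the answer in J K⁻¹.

ΔS = ∫dQ_rev/T = m c ln(T₂/T₁) = 499 × 0.146 × ln(576/448) = 18.3 J/K.

ΔS = 18.3 J/K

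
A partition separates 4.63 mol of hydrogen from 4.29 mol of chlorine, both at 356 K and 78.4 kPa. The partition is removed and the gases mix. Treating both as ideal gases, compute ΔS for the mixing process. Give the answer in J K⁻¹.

ΔS_mix = 51.4 J/K

Mole fractions: x_A = 4.63/8.92 = 0.519, x_B = 0.481.
ΔS_mix = −R(n_A ln x_A + n_B ln x_B) = −8.314 × (4.63 ln 0.519 + 4.29 ln 0.481) = 51.4 J/K.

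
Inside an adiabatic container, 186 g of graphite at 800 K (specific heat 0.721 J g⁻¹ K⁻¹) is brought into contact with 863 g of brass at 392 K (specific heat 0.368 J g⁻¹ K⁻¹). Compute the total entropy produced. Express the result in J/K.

Energy balance: T_f = (m₁c₁T₁ + m₂c₂T₂)/(m₁c₁ + m₂c₂) = 513.13 K.
ΔS₁ = m₁c₁ ln(T_f/T₁) = 134.106 × ln(513.13/800) = -59.55 J/K.
ΔS₂ = m₂c₂ ln(T_f/T₂) = 317.584 × ln(513.13/392) = 85.52 J/K.
ΔS_total = -59.55 + 85.52 = 26 J/K.

ΔS_total = 26 J/K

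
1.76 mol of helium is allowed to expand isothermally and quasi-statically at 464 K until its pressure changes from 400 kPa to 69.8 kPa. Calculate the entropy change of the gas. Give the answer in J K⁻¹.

ΔS_gas = 25.5 J/K

For an isothermal ideal gas ΔS_gas = nR ln(P₁/P₂) = 1.76 × 8.314 × ln(400/69.8) = 25.5 J/K.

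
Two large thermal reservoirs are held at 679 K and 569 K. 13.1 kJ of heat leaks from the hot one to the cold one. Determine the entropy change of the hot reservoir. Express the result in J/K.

ΔS_hot = -19.3 J/K

The hot reservoir loses heat Q, so ΔS_hot = −Q/T_H = −13100/679 = -19.3 J/K.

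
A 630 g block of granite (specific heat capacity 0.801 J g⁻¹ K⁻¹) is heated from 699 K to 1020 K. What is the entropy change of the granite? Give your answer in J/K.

ΔS = ∫dQ_rev/T = m c ln(T₂/T₁) = 630 × 0.801 × ln(1020/699) = 191 J/K.

ΔS = 191 J/K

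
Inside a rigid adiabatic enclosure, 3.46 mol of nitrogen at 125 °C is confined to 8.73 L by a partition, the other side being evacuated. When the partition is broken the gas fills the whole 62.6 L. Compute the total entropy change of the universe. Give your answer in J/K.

For an ideal gas in free expansion Q = 0 and W = 0, so T is unchanged.
Entropy is a state function; using a reversible isothermal path, ΔS_gas = nR ln(V₂/V₁) = 3.46 × 8.314 × ln(62.6/8.73) = 56.7 J/K.
The insulated surroundings exchange no heat, so ΔS_surr = 0 and ΔS_universe = ΔS_gas.

ΔS_universe = 56.7 J/K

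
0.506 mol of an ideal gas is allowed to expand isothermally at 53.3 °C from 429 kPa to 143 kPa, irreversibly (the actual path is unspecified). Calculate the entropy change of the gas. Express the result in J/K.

Entropy is a state function, so ΔS_gas depends only on the end states.
For an isothermal ideal gas ΔS_gas = nR ln(P₁/P₂) = 0.506 × 8.314 × ln(429/143) = 4.62 J/K.

ΔS_gas = 4.62 J/K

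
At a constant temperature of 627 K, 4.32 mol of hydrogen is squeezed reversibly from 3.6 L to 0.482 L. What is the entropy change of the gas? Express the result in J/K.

ΔS_gas = -72.2 J/K

For an isothermal ideal gas ΔS_gas = nR ln(V₂/V₁) = 4.32 × 8.314 × ln(0.482/3.6) = -72.2 J/K.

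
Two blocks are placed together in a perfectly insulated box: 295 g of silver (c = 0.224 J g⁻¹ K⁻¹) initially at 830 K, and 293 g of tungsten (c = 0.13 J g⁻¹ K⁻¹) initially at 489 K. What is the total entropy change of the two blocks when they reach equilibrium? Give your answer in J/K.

Energy balance: T_f = (m₁c₁T₁ + m₂c₂T₂)/(m₁c₁ + m₂c₂) = 705.31 K.
ΔS₁ = m₁c₁ ln(T_f/T₁) = 66.08 × ln(705.31/830) = -10.76 J/K.
ΔS₂ = m₂c₂ ln(T_f/T₂) = 38.09 × ln(705.31/489) = 13.95 J/K.
ΔS_total = -10.76 + 13.95 = 3.19 J/K.

ΔS_total = 3.19 J/K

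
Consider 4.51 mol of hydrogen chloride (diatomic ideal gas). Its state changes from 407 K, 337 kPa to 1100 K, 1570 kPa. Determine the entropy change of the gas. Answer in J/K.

ΔS = nC_p ln(T₂/T₁) − nR ln(P₂/P₁), with C_p = 7R/2 = 29.1 J mol⁻¹ K⁻¹ for a diatomic ideal gas.
ΔS = 4.51 × [29.1 × ln(1100/407) − 8.314 × ln(1570/337)] = 72.8 J/K.

ΔS = 72.8 J/K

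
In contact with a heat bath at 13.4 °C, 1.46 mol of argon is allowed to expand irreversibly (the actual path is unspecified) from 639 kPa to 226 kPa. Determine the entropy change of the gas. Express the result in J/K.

ΔS_gas = 12.6 J/K

Entropy is a state function, so ΔS_gas depends only on the end states.
For an isothermal ideal gas ΔS_gas = nR ln(P₁/P₂) = 1.46 × 8.314 × ln(639/226) = 12.6 J/K.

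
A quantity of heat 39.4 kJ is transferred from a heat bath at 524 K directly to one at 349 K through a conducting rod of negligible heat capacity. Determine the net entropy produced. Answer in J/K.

ΔS_hot = −Q/T_H = −39400/524 = -75.19 J/K and ΔS_cold = +Q/T_C = 39400/349 = 112.9 J/K.
ΔS_total = -75.19 + 112.9 = 37.7 J/K, positive as the second law requires.

ΔS_total = 37.7 J/K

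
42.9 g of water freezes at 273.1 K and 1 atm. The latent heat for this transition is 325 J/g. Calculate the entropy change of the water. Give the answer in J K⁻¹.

Heat released by the substance: Q = −mL = −42.9 × 325 = −13942.5 J.
At constant T, ΔS = Q_rev/T = −13942.5 / 273.1 = -51.1 J/K.

ΔS = -51.1 J/K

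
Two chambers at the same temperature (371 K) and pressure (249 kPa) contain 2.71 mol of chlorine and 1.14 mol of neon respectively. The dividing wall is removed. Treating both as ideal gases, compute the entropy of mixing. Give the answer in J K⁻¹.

Mole fractions: x_A = 2.71/3.85 = 0.704, x_B = 0.296.
ΔS_mix = −R(n_A ln x_A + n_B ln x_B) = −8.314 × (2.71 ln 0.704 + 1.14 ln 0.296) = 19.4 J/K.

ΔS_mix = 19.4 J/K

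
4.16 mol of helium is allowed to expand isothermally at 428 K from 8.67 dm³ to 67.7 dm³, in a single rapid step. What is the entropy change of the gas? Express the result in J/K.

Entropy is a state function, so ΔS_gas depends only on the end states.
For an isothermal ideal gas ΔS_gas = nR ln(V₂/V₁) = 4.16 × 8.314 × ln(67.7/8.67) = 71.1 J/K.

ΔS_gas = 71.1 J/K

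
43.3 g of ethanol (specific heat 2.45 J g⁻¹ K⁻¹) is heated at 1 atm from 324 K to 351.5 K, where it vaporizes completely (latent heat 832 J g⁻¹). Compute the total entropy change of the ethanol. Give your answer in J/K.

ΔS = 111 J/K

Warming step: ΔS₁ = m c ln(T_tr/T_i) = 43.3 × 2.45 × ln(351.5/324) = 8.642 J/K.
Phase change: ΔS₂ = +mL/T_tr = 43.3 × 832 / 351.5 = 102.5 J/K.
ΔS_total = (8.642) + (102.5) = 111 J/K.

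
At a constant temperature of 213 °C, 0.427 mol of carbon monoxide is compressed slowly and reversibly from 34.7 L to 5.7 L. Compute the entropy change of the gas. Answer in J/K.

For an isothermal ideal gas ΔS_gas = nR ln(V₂/V₁) = 0.427 × 8.314 × ln(5.7/34.7) = -6.41 J/K.

ΔS_gas = -6.41 J/K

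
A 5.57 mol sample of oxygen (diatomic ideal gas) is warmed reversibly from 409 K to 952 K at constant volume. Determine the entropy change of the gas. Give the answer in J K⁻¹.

At constant volume, ΔS = nC_V ln(T₂/T₁) with C_V = 5R/2 = 20.79 J mol⁻¹ K⁻¹.
ΔS = 5.57 × 20.79 × ln(952/409) = 97.8 J/K.

ΔS = 97.8 J/K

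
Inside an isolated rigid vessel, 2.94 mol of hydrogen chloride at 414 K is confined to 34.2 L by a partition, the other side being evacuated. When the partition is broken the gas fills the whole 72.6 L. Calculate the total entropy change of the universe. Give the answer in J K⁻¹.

ΔS_universe = 18.4 J/K

No heat is exchanged and no work is done, so the ideal-gas temperature stays constant.
Entropy is a state function; using a reversible isothermal path, ΔS_gas = nR ln(V₂/V₁) = 2.94 × 8.314 × ln(72.6/34.2) = 18.4 J/K.
The insulated surroundings exchange no heat, so ΔS_surr = 0 and ΔS_universe = ΔS_gas.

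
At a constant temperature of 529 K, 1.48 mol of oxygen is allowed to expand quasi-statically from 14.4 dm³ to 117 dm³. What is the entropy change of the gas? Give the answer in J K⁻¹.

For an isothermal ideal gas ΔS_gas = nR ln(V₂/V₁) = 1.48 × 8.314 × ln(117/14.4) = 25.8 J/K.

ΔS_gas = 25.8 J/K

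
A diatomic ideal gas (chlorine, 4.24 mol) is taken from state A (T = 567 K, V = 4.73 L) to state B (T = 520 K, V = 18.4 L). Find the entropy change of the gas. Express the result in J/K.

ΔS = 40.3 J/K

Entropy is a state function: ΔS = nC_V ln(T₂/T₁) + nR ln(V₂/V₁), with C_V = 5R/2 = 20.79 J mol⁻¹ K⁻¹ for a diatomic ideal gas.
ΔS = 4.24 × [20.79 × ln(520/567) + 8.314 × ln(18.4/4.73)] = 40.3 J/K.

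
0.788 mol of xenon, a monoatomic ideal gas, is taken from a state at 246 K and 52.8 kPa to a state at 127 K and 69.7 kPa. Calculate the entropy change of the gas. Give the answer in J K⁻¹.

ΔS = nC_p ln(T₂/T₁) − nR ln(P₂/P₁), with C_p = 5R/2 = 20.79 J mol⁻¹ K⁻¹ for a monoatomic ideal gas.
ΔS = 0.788 × [20.79 × ln(127/246) − 8.314 × ln(69.7/52.8)] = -12.6 J/K.

ΔS = -12.6 J/K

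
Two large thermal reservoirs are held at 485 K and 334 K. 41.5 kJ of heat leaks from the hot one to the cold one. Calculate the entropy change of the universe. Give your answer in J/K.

ΔS_hot = −Q/T_H = −41500/485 = -85.57 J/K and ΔS_cold = +Q/T_C = 41500/334 = 124.3 J/K.
ΔS_total = -85.57 + 124.3 = 38.7 J/K, positive as the second law requires.

ΔS_total = 38.7 J/K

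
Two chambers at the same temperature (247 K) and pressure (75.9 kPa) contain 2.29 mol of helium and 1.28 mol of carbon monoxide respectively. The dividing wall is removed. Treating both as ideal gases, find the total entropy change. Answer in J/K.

ΔS_mix = 19.4 J/K

Mole fractions: x_A = 2.29/3.57 = 0.641, x_B = 0.359.
ΔS_mix = −R(n_A ln x_A + n_B ln x_B) = −8.314 × (2.29 ln 0.641 + 1.28 ln 0.359) = 19.4 J/K.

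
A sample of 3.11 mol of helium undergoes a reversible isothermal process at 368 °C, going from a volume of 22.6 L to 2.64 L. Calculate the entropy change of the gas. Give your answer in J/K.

ΔS_gas = -55.5 J/K

For an isothermal ideal gas ΔS_gas = nR ln(V₂/V₁) = 3.11 × 8.314 × ln(2.64/22.6) = -55.5 J/K.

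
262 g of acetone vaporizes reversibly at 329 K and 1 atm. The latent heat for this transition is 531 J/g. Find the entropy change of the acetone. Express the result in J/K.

ΔS = 423 J/K

Heat absorbed by the substance: Q = mL = 262 × 531 = 139122 J.
At constant T, ΔS = Q_rev/T = 139122 / 329 = 423 J/K.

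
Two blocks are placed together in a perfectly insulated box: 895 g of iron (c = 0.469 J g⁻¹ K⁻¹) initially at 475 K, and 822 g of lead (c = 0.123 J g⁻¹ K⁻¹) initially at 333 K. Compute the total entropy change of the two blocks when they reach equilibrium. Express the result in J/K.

Energy balance: T_f = (m₁c₁T₁ + m₂c₂T₂)/(m₁c₁ + m₂c₂) = 447.44 K.
ΔS₁ = m₁c₁ ln(T_f/T₁) = 419.755 × ln(447.44/475) = -25.094 J/K.
ΔS₂ = m₂c₂ ln(T_f/T₂) = 101.106 × ln(447.44/333) = 29.866 J/K.
ΔS_total = -25.094 + 29.866 = 4.77 J/K.

ΔS_total = 4.77 J/K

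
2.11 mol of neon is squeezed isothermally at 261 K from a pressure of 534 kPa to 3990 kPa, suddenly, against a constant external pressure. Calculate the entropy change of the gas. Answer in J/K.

Entropy is a state function, so ΔS_gas depends only on the end states.
For an isothermal ideal gas ΔS_gas = nR ln(P₁/P₂) = 2.11 × 8.314 × ln(534/3990) = -35.3 J/K.

ΔS_gas = -35.3 J/K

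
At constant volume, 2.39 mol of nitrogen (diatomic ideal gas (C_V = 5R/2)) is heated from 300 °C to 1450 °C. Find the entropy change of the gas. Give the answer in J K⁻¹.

ΔS = 54.7 J/K

In kelvin: T₁ = 573.15 K, T₂ = 1723.15 K. At constant volume, ΔS = nC_V ln(T₂/T₁) with C_V = 5R/2 = 20.79 J mol⁻¹ K⁻¹.
ΔS = 2.39 × 20.79 × ln(1723.15/573.15) = 54.7 J/K.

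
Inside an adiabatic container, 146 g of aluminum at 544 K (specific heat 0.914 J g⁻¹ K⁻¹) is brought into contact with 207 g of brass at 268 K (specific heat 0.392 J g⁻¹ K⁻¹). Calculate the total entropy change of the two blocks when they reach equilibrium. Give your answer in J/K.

Energy balance: T_f = (m₁c₁T₁ + m₂c₂T₂)/(m₁c₁ + m₂c₂) = 439.63 K.
ΔS₁ = m₁c₁ ln(T_f/T₁) = 133.444 × ln(439.63/544) = -28.42 J/K.
ΔS₂ = m₂c₂ ln(T_f/T₂) = 81.144 × ln(439.63/268) = 40.16 J/K.
ΔS_total = -28.42 + 40.16 = 11.7 J/K.

ΔS_total = 11.7 J/K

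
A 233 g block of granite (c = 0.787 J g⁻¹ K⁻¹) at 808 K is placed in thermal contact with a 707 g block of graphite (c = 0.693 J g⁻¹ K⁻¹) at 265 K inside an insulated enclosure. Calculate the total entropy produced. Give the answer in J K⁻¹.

ΔS_total = 94.1 J/K

Energy balance: T_f = (m₁c₁T₁ + m₂c₂T₂)/(m₁c₁ + m₂c₂) = 412.88 K.
ΔS₁ = m₁c₁ ln(T_f/T₁) = 183.371 × ln(412.88/808) = -123.12 J/K.
ΔS₂ = m₂c₂ ln(T_f/T₂) = 489.951 × ln(412.88/265) = 217.26 J/K.
ΔS_total = -123.12 + 217.26 = 94.1 J/K.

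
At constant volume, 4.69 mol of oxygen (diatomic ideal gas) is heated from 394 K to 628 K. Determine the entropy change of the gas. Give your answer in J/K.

ΔS = 45.4 J/K

At constant volume, ΔS = nC_V ln(T₂/T₁) with C_V = 5R/2 = 20.79 J mol⁻¹ K⁻¹.
ΔS = 4.69 × 20.79 × ln(628/394) = 45.4 J/K.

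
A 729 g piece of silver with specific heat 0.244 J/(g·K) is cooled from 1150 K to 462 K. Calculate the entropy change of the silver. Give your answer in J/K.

ΔS = -162 J/K

ΔS = ∫dQ_rev/T = m c ln(T₂/T₁) = 729 × 0.244 × ln(462/1150) = -162 J/K.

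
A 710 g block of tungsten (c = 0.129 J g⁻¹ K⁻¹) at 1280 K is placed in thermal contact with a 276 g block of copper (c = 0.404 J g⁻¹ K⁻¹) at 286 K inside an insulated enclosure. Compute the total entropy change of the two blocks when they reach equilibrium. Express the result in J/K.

Energy balance: T_f = (m₁c₁T₁ + m₂c₂T₂)/(m₁c₁ + m₂c₂) = 734.27 K.
ΔS₁ = m₁c₁ ln(T_f/T₁) = 91.59 × ln(734.27/1280) = -50.9 J/K.
ΔS₂ = m₂c₂ ln(T_f/T₂) = 111.504 × ln(734.27/286) = 105.1 J/K.
ΔS_total = -50.9 + 105.1 = 54.2 J/K.

ΔS_total = 54.2 J/K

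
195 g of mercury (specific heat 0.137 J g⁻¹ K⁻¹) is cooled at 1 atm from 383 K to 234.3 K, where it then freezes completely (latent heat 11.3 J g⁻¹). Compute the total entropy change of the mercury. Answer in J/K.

ΔS = -22.5 J/K

Cooling step: ΔS₁ = m c ln(T_tr/T_i) = 195 × 0.137 × ln(234.3/383) = -13.13 J/K.
Phase change: ΔS₂ = −mL/T_tr = −195 × 11.3 / 234.3 = -9.405 J/K.
ΔS_total = (-13.13) + (-9.405) = -22.5 J/K.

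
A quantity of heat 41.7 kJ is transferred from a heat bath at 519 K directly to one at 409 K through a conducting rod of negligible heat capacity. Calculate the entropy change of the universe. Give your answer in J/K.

ΔS_hot = −Q/T_H = −41700/519 = -80.347 J/K and ΔS_cold = +Q/T_C = 41700/409 = 101.96 J/K.
ΔS_total = -80.347 + 101.96 = 21.6 J/K, positive as the second law requires.

ΔS_total = 21.6 J/K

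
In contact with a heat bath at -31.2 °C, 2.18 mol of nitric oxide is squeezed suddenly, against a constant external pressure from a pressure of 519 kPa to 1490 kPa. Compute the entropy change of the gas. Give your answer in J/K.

ΔS_gas = -19.1 J/K

Entropy is a state function, so ΔS_gas depends only on the end states.
For an isothermal ideal gas ΔS_gas = nR ln(P₁/P₂) = 2.18 × 8.314 × ln(519/1490) = -19.1 J/K.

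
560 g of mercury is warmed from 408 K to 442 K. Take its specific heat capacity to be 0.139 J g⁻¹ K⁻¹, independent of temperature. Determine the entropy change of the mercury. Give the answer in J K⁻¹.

ΔS = 6.23 J/K

ΔS = ∫dQ_rev/T = m c ln(T₂/T₁) = 560 × 0.139 × ln(442/408) = 6.23 J/K.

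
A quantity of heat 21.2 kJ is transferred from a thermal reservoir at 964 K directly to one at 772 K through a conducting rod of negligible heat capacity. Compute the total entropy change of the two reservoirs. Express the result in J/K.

ΔS_total = 5.47 J/K

ΔS_hot = −Q/T_H = −21200/964 = -21.99 J/K and ΔS_cold = +Q/T_C = 21200/772 = 27.46 J/K.
ΔS_total = -21.99 + 27.46 = 5.47 J/K, positive as the second law requires.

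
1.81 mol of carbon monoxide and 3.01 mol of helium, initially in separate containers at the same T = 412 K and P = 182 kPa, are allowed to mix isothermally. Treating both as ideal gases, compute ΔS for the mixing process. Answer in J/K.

ΔS_mix = 26.5 J/K

Mole fractions: x_A = 1.81/4.82 = 0.376, x_B = 0.624.
ΔS_mix = −R(n_A ln x_A + n_B ln x_B) = −8.314 × (1.81 ln 0.376 + 3.01 ln 0.624) = 26.5 J/K.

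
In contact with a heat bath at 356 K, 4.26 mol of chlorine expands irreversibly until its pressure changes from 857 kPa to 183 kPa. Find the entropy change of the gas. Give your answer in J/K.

Entropy is a state function, so ΔS_gas depends only on the end states.
For an isothermal ideal gas ΔS_gas = nR ln(P₁/P₂) = 4.26 × 8.314 × ln(857/183) = 54.7 J/K.

ΔS_gas = 54.7 J/K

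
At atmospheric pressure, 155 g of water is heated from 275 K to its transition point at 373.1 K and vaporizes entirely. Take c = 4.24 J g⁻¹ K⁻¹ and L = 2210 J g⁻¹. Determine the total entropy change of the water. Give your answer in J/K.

Warming step: ΔS₁ = m c ln(T_tr/T_i) = 155 × 4.24 × ln(373.1/275) = 200.5 J/K.
Phase change: ΔS₂ = +mL/T_tr = 155 × 2210 / 373.1 = 918.1 J/K.
ΔS_total = (200.5) + (918.1) = 1120 J/K.

ΔS = 1120 J/K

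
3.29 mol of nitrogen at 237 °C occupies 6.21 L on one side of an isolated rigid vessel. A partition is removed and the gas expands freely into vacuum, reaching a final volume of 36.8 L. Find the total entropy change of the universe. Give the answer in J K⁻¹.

ΔS_universe = 48.7 J/K

For an ideal gas in free expansion Q = 0 and W = 0, so T is unchanged.
Entropy is a state function; using a reversible isothermal path, ΔS_gas = nR ln(V₂/V₁) = 3.29 × 8.314 × ln(36.8/6.21) = 48.7 J/K.
The insulated surroundings exchange no heat, so ΔS_surr = 0 and ΔS_universe = ΔS_gas.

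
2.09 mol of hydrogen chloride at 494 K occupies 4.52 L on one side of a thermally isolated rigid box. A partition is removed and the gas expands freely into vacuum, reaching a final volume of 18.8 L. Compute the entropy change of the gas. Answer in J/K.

ΔS_gas = 24.8 J/K

No heat is exchanged and no work is done, so the ideal-gas temperature stays constant.
Entropy is a state function; using a reversible isothermal path, ΔS_gas = nR ln(V₂/V₁) = 2.09 × 8.314 × ln(18.8/4.52) = 24.8 J/K.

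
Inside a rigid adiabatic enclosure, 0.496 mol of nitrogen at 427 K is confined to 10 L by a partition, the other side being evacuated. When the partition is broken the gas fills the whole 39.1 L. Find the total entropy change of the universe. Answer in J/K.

For an ideal gas in free expansion Q = 0 and W = 0, so T is unchanged.
Entropy is a state function; using a reversible isothermal path, ΔS_gas = nR ln(V₂/V₁) = 0.496 × 8.314 × ln(39.1/10) = 5.62 J/K.
The insulated surroundings exchange no heat, so ΔS_surr = 0 and ΔS_universe = ΔS_gas.

ΔS_universe = 5.62 J/K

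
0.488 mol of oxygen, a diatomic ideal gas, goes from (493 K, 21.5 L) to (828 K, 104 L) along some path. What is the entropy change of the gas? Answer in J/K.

ΔS = 11.7 J/K

Entropy is a state function: ΔS = nC_V ln(T₂/T₁) + nR ln(V₂/V₁), with C_V = 5R/2 = 20.79 J mol⁻¹ K⁻¹ for a diatomic ideal gas.
ΔS = 0.488 × [20.79 × ln(828/493) + 8.314 × ln(104/21.5)] = 11.7 J/K.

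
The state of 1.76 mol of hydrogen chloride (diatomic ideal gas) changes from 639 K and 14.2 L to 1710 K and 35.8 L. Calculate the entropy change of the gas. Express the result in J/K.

Entropy is a state function: ΔS = nC_V ln(T₂/T₁) + nR ln(V₂/V₁), with C_V = 5R/2 = 20.79 J mol⁻¹ K⁻¹ for a diatomic ideal gas.
ΔS = 1.76 × [20.79 × ln(1710/639) + 8.314 × ln(35.8/14.2)] = 49.5 J/K.

ΔS = 49.5 J/K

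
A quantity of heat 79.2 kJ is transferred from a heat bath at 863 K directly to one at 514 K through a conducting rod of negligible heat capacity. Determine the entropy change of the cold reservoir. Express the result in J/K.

The cold reservoir gains heat Q, so ΔS_cold = +Q/T_C = 79200/514 = 154 J/K.

ΔS_cold = 154 J/K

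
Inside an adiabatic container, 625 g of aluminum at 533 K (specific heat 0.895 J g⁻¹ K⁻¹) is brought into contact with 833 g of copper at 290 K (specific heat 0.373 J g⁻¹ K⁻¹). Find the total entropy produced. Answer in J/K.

Energy balance: T_f = (m₁c₁T₁ + m₂c₂T₂)/(m₁c₁ + m₂c₂) = 446.22 K.
ΔS₁ = m₁c₁ ln(T_f/T₁) = 559.375 × ln(446.22/533) = -99.4 J/K.
ΔS₂ = m₂c₂ ln(T_f/T₂) = 310.709 × ln(446.22/290) = 133.9 J/K.
ΔS_total = -99.4 + 133.9 = 34.5 J/K.

ΔS_total = 34.5 J/K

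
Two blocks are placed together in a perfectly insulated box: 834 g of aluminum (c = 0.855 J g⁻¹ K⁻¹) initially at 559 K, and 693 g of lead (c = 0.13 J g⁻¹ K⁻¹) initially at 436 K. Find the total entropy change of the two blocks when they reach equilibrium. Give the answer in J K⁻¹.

Energy balance: T_f = (m₁c₁T₁ + m₂c₂T₂)/(m₁c₁ + m₂c₂) = 545.2 K.
ΔS₁ = m₁c₁ ln(T_f/T₁) = 713.07 × ln(545.2/559) = -17.82 J/K.
ΔS₂ = m₂c₂ ln(T_f/T₂) = 90.09 × ln(545.2/436) = 20.14 J/K.
ΔS_total = -17.82 + 20.14 = 2.32 J/K.

ΔS_total = 2.32 J/K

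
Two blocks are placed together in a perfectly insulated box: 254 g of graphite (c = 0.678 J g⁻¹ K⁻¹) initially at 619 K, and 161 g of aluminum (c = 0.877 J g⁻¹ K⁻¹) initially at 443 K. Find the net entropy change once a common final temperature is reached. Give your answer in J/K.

Energy balance: T_f = (m₁c₁T₁ + m₂c₂T₂)/(m₁c₁ + m₂c₂) = 539.71 K.
ΔS₁ = m₁c₁ ln(T_f/T₁) = 172.212 × ln(539.71/619) = -23.61 J/K.
ΔS₂ = m₂c₂ ln(T_f/T₂) = 141.197 × ln(539.71/443) = 27.88 J/K.
ΔS_total = -23.61 + 27.88 = 4.27 J/K.

ΔS_total = 4.27 J/K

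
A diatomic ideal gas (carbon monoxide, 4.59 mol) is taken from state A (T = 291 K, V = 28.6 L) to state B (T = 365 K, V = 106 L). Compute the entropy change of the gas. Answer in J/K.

Entropy is a state function: ΔS = nC_V ln(T₂/T₁) + nR ln(V₂/V₁), with C_V = 5R/2 = 20.79 J mol⁻¹ K⁻¹ for a diatomic ideal gas.
ΔS = 4.59 × [20.79 × ln(365/291) + 8.314 × ln(106/28.6)] = 71.6 J/K.

ΔS = 71.6 J/K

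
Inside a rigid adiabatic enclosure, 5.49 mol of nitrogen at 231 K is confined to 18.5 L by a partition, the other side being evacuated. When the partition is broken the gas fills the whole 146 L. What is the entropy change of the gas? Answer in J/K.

No heat is exchanged and no work is done, so the ideal-gas temperature stays constant.
Entropy is a state function; using a reversible isothermal path, ΔS_gas = nR ln(V₂/V₁) = 5.49 × 8.314 × ln(146/18.5) = 94.3 J/K.

ΔS_gas = 94.3 J/K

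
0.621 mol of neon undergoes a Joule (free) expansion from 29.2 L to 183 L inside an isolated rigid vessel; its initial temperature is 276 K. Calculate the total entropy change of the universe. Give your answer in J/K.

ΔS_universe = 9.48 J/K

No heat is exchanged and no work is done, so the ideal-gas temperature stays constant.
Entropy is a state function; using a reversible isothermal path, ΔS_gas = nR ln(V₂/V₁) = 0.621 × 8.314 × ln(183/29.2) = 9.48 J/K.
The insulated surroundings exchange no heat, so ΔS_surr = 0 and ΔS_universe = ΔS_gas.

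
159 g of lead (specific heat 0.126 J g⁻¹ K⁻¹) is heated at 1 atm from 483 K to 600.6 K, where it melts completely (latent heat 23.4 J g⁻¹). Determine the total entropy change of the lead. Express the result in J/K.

Warming step: ΔS₁ = m c ln(T_tr/T_i) = 159 × 0.126 × ln(600.6/483) = 4.366 J/K.
Phase change: ΔS₂ = +mL/T_tr = 159 × 23.4 / 600.6 = 6.195 J/K.
ΔS_total = (4.366) + (6.195) = 10.6 J/K.

ΔS = 10.6 J/K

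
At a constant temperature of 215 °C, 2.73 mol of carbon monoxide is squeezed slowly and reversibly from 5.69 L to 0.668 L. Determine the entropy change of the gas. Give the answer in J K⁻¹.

ΔS_gas = -48.6 J/K

For an isothermal ideal gas ΔS_gas = nR ln(V₂/V₁) = 2.73 × 8.314 × ln(0.668/5.69) = -48.6 J/K.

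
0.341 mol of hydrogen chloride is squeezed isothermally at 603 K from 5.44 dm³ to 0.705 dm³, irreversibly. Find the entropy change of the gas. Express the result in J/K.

ΔS_gas = -5.79 J/K

Entropy is a state function, so ΔS_gas depends only on the end states.
For an isothermal ideal gas ΔS_gas = nR ln(V₂/V₁) = 0.341 × 8.314 × ln(0.705/5.44) = -5.79 J/K.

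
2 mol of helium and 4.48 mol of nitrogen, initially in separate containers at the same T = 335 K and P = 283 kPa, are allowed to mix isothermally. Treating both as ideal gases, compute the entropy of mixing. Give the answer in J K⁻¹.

Mole fractions: x_A = 2/6.48 = 0.309, x_B = 0.691.
ΔS_mix = −R(n_A ln x_A + n_B ln x_B) = −8.314 × (2 ln 0.309 + 4.48 ln 0.691) = 33.3 J/K.

ΔS_mix = 33.3 J/K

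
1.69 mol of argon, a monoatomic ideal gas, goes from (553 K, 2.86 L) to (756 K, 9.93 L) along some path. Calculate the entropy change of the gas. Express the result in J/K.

Entropy is a state function: ΔS = nC_V ln(T₂/T₁) + nR ln(V₂/V₁), with C_V = 3R/2 = 12.47 J mol⁻¹ K⁻¹ for a monoatomic ideal gas.
ΔS = 1.69 × [12.47 × ln(756/553) + 8.314 × ln(9.93/2.86)] = 24.1 J/K.

ΔS = 24.1 J/K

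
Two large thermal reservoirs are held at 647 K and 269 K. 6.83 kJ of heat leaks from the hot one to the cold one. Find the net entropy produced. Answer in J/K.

ΔS_total = 14.8 J/K

ΔS_hot = −Q/T_H = −6830/647 = -10.56 J/K and ΔS_cold = +Q/T_C = 6830/269 = 25.39 J/K.
ΔS_total = -10.56 + 25.39 = 14.8 J/K, positive as the second law requires.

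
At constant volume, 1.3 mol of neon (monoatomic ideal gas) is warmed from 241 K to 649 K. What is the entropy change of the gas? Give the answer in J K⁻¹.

ΔS = 16.1 J/K

At constant volume, ΔS = nC_V ln(T₂/T₁) with C_V = 3R/2 = 12.47 J mol⁻¹ K⁻¹.
ΔS = 1.3 × 12.47 × ln(649/241) = 16.1 J/K.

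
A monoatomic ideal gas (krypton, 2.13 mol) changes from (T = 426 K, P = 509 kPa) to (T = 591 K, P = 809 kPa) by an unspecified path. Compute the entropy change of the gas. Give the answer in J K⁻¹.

ΔS = nC_p ln(T₂/T₁) − nR ln(P₂/P₁), with C_p = 5R/2 = 20.79 J mol⁻¹ K⁻¹ for a monoatomic ideal gas.
ΔS = 2.13 × [20.79 × ln(591/426) − 8.314 × ln(809/509)] = 6.29 J/K.

ΔS = 6.29 J/K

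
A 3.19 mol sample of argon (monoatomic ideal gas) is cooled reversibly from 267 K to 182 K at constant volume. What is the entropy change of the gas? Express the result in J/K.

At constant volume, ΔS = nC_V ln(T₂/T₁) with C_V = 3R/2 = 12.47 J mol⁻¹ K⁻¹.
ΔS = 3.19 × 12.47 × ln(182/267) = -15.2 J/K.

ΔS = -15.2 J/K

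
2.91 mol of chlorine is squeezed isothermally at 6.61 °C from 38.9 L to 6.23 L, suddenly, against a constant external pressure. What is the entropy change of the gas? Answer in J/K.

Entropy is a state function, so ΔS_gas depends only on the end states.
For an isothermal ideal gas ΔS_gas = nR ln(V₂/V₁) = 2.91 × 8.314 × ln(6.23/38.9) = -44.3 J/K.

ΔS_gas = -44.3 J/K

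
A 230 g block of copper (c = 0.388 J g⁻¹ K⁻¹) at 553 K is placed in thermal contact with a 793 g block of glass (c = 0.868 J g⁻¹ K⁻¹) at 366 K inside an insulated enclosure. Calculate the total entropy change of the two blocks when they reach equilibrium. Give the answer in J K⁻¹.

Energy balance: T_f = (m₁c₁T₁ + m₂c₂T₂)/(m₁c₁ + m₂c₂) = 387.46 K.
ΔS₁ = m₁c₁ ln(T_f/T₁) = 89.24 × ln(387.46/553) = -31.746 J/K.
ΔS₂ = m₂c₂ ln(T_f/T₂) = 688.324 × ln(387.46/366) = 39.223 J/K.
ΔS_total = -31.746 + 39.223 = 7.48 J/K.

ΔS_total = 7.48 J/K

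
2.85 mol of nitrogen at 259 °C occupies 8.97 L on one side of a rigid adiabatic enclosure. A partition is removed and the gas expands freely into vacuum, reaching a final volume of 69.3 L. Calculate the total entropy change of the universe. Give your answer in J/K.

ΔS_universe = 48.4 J/K

No heat is exchanged and no work is done, so the ideal-gas temperature stays constant.
Entropy is a state function; using a reversible isothermal path, ΔS_gas = nR ln(V₂/V₁) = 2.85 × 8.314 × ln(69.3/8.97) = 48.4 J/K.
The insulated surroundings exchange no heat, so ΔS_surr = 0 and ΔS_universe = ΔS_gas.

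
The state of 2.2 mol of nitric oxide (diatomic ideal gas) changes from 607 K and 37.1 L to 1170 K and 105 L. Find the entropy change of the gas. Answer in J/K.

Entropy is a state function: ΔS = nC_V ln(T₂/T₁) + nR ln(V₂/V₁), with C_V = 5R/2 = 20.79 J mol⁻¹ K⁻¹ for a diatomic ideal gas.
ΔS = 2.2 × [20.79 × ln(1170/607) + 8.314 × ln(105/37.1)] = 49 J/K.

ΔS = 49 J/K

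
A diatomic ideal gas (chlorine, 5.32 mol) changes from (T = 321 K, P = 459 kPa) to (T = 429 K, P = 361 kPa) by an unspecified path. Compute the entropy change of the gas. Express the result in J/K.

ΔS = nC_p ln(T₂/T₁) − nR ln(P₂/P₁), with C_p = 7R/2 = 29.1 J mol⁻¹ K⁻¹ for a diatomic ideal gas.
ΔS = 5.32 × [29.1 × ln(429/321) − 8.314 × ln(361/459)] = 55.5 J/K.

ΔS = 55.5 J/K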